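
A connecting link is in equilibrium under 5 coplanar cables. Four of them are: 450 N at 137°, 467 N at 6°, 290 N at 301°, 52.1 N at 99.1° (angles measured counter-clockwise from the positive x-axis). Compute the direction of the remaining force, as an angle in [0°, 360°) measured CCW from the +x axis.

θ ≈ 210°

Sum the known components: ΣF_x = 276.5 N, ΣF_y = 158.6 N.
For equilibrium the remaining force must supply (−ΣF_x, −ΣF_y) = (-276.5, -158.6) N.
Magnitude = √((-276.5)² + (-158.6)²) = 318.7 N; direction = atan2(-158.6, -276.5) = 209.8°.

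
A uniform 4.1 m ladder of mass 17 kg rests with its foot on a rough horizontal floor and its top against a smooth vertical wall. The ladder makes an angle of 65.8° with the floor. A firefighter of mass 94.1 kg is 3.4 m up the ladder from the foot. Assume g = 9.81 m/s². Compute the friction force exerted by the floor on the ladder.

f ≈ 382 N

Torques about the foot: N_wall · 4.1 sin 65.8° = 17×9.81×2.05 cos 65.8° + 94.1×9.81×3.4 cos 65.8° → N_wall = 381.51 N.
ΣF_x = 0: f_floor = N_wall = 381.51 N.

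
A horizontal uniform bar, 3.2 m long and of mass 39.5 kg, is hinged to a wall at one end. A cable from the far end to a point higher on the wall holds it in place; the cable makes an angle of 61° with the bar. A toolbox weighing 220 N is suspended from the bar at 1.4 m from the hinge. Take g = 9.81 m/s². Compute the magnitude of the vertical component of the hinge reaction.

Take torques about the hinge: T sin 61° · 3.2 = 39.5×9.81×1.6 + 220×1.4 = 927.99 N·m.
So T = 927.99 / (0.8746 × 3.2) = 331.57 N.
ΣF_y = 0: H_y = (39.5×9.81 + 220) − T sin 61° = 607.5 − 290 = 317.5 N.

|H_y| ≈ 317 N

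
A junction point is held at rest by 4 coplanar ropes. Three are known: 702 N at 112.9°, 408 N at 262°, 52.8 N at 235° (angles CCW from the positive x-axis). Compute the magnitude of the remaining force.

Sum the known components: ΣF_x = -360.2 N, ΣF_y = 199.4 N.
For equilibrium the remaining force must supply (−ΣF_x, −ΣF_y) = (360.2, -199.4) N.
Magnitude = √((360.2)² + (-199.4)²) = 411.7 N; direction = atan2(-199.4, 360.2) = 331.0°.

F ≈ 412 N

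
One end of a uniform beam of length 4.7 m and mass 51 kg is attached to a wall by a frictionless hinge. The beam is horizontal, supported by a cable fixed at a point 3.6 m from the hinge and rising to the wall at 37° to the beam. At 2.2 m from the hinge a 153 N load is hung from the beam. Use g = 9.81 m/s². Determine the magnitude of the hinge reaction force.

|H| ≈ 604 N

Take torques about the hinge: T sin 37° · 3.6 = 51×9.81×2.35 + 153×2.2 = 1512.3 N·m.
So T = 1512.3 / (0.6018 × 3.6) = 698.04 N.
ΣF_x = 0: H_x = T cos 37° = 557.48 N.
ΣF_y = 0: H_y = (51×9.81 + 153) − T sin 37° = 653.31 − 420.09 = 233.22 N.
|H| = √(H_x² + H_y²) = √((557.48)² + (233.22)²) = 604.3 N.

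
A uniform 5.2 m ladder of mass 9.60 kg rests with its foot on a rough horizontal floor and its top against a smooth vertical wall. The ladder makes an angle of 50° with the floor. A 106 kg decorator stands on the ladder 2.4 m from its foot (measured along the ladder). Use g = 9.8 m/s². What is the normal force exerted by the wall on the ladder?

N_wall ≈ 442 N

Torques about the foot: N_wall · 5.2 sin 50° = 9.60×9.8×2.6 cos 50° + 106×9.8×2.4 cos 50° → N_wall = 441.77 N.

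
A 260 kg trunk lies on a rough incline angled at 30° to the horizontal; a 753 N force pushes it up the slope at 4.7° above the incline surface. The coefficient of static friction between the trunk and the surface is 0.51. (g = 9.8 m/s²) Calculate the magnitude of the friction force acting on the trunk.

f ≈ 524 N

Axes along / perpendicular to the incline. W sin 30° = 1274 N down-slope; W cos 30° = 2207 N into the surface.
Perpendicular: N = W cos 30° − P sin 4.7° = 2207 − 61.7 = 2145 N.
Along incline: P cos 4.7° + f = W sin 30° (friction acts up-slope) → f = 1274 − 750.5 = 523.5 N.
|f| = 523.5 N ≤ μN = 1094 N, so the trunk is indeed static.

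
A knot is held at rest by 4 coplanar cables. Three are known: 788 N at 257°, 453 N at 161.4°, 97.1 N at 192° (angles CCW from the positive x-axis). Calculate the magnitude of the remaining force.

F ≈ 952 N

Sum the known components: ΣF_x = -701.6 N, ΣF_y = -643.5 N.
For equilibrium the remaining force must supply (−ΣF_x, −ΣF_y) = (701.6, 643.5) N.
Magnitude = √((701.6)² + (643.5)²) = 952 N; direction = atan2(643.5, 701.6) = 42.5°.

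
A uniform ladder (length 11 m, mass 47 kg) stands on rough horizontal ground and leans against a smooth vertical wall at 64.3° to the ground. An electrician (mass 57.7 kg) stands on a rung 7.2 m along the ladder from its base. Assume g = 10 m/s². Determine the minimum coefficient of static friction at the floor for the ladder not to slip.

μ_min ≈ 0.282

ΣF_y = 0: N_floor = 47×10 + 57.7×10 = 1047 N.
Torques about the foot: N_wall · 11 sin 64.3° = 47×10×5.5 cos 64.3° + 57.7×10×7.2 cos 64.3° → N_wall = 294.86 N.
ΣF_x = 0: f_floor = N_wall = 294.86 N.
μ_min = f_floor / N_floor = 294.86 / 1047 = 0.2816.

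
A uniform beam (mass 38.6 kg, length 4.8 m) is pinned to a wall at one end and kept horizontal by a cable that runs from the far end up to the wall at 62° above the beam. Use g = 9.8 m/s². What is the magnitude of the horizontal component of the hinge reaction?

H_x ≈ 101 N

Take torques about the hinge: T sin 62° · 4.8 = 38.6×9.8×2.4 = 907.87 N·m.
So T = 907.87 / (0.8829 × 4.8) = 214.21 N.
ΣF_x = 0: H_x = T cos 62° = 100.57 N.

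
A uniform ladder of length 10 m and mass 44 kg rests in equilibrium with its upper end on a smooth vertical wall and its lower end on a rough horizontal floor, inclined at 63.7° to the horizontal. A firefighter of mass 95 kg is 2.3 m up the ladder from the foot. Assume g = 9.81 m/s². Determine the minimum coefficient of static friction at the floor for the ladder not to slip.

μ_min ≈ 0.156

ΣF_y = 0: N_floor = 44×9.81 + 95×9.81 = 1363.6 N.
Torques about the foot: N_wall · 10 sin 63.7° = 44×9.81×5 cos 63.7° + 95×9.81×2.3 cos 63.7° → N_wall = 212.6 N.
ΣF_x = 0: f_floor = N_wall = 212.6 N.
μ_min = f_floor / N_floor = 212.6 / 1363.6 = 0.1559.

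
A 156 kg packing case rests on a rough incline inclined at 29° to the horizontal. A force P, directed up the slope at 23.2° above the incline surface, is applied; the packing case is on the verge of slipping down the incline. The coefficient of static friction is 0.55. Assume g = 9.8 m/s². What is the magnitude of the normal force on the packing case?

N ≈ 1330 N

On the verge of sliding down the incline, friction equals μN and acts up the slope.
Perpendicular: N + P sin 23.2° = W cos 29° = 1337 N.
Along incline: P cos 23.2° + μN = W sin 29° with W sin 29° = 741.2 N.
Solving the pair for P and N: P = 8.202 N, N = 1334 N (and f = μN = 733.6 N).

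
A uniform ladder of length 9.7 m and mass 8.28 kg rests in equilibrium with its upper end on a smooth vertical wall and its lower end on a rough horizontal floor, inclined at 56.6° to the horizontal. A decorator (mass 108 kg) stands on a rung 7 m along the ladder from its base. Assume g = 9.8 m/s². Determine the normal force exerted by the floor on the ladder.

N_floor ≈ 1140 N

ΣF_y = 0: N_floor = 8.28×9.8 + 108×9.8 = 1139.5 N.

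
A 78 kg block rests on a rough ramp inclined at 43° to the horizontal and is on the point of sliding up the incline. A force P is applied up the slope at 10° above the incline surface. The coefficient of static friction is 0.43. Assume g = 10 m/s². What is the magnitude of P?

On the verge of sliding up the incline, friction equals μN and acts down the slope.
Perpendicular: N + P sin 10° = W cos 43° = 570.5 N.
Along incline: P cos 10° = W sin 43° + μN  with W sin 43° = 532 N.
Solving the pair for P and N: P = 733.6 N, N = 443.1 N (and f = μN = 190.5 N).

P ≈ 734 N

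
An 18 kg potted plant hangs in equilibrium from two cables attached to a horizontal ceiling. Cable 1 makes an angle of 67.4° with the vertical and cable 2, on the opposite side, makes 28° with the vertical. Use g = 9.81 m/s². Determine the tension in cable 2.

T_2 ≈ 164 N

Angles from the horizontal: cable 1 is 90° − 67.4° = 22.6°, cable 2 is 90° − 28° = 62°.
Weight W = 18 × 9.81 = 176.6 N acts straight down.
Horizontal: T_1 cos 22.6° = T_2 cos 62°  →  T_1 = 0.5085 T_2.
Vertical: T_1 sin 22.6° + T_2 sin 62° = 176.6.
Substituting the horizontal relation into the vertical equation gives 1.078 T_2 = 176.6, so T_2 = 163.7 N.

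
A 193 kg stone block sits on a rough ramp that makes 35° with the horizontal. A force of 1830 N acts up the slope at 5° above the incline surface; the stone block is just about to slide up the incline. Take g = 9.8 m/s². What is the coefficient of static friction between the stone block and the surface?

On the verge of sliding up the incline, friction is at its maximum μN and acts down the slope.
Perpendicular to incline: N = W cos 35° − P sin 5° = 1549 − 159.5 = 1390 N.
Along incline: P cos 5° − μN = W sin 35° → μ = −(W sin 35° − P cos 5°) / N = 0.5311.

μ ≈ 0.531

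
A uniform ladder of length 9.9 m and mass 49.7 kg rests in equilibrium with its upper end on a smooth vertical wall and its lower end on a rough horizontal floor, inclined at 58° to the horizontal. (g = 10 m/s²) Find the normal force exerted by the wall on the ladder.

N_wall ≈ 155 N

Torques about the foot: N_wall · 9.9 sin 58° = 49.7×10×4.95 cos 58° → N_wall = 155.28 N.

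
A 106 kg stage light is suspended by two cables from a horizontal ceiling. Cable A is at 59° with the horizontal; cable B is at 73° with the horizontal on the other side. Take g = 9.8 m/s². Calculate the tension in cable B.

T_B ≈ 720 N

Weight W = 106 × 9.8 = 1039 N acts straight down.
Horizontal: T_A cos 59° = T_B cos 73°  →  T_A = 0.5677 T_B.
Vertical: T_A sin 59° + T_B sin 73° = 1039.
Substituting the horizontal relation into the vertical equation gives 1.443 T_B = 1039, so T_B = 719.9 N.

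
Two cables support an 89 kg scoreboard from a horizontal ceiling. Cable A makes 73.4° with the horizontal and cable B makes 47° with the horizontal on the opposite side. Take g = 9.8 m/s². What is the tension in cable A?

Weight W = 89 × 9.8 = 872.2 N acts straight down.
Horizontal: T_A cos 73.4° = T_B cos 47°  →  T_B = 0.4189 T_A.
Vertical: T_A sin 73.4° + T_B sin 47° = 872.2.
Substituting the horizontal relation into the vertical equation gives 1.265 T_A = 872.2, so T_A = 689.7 N.

T_A ≈ 690 N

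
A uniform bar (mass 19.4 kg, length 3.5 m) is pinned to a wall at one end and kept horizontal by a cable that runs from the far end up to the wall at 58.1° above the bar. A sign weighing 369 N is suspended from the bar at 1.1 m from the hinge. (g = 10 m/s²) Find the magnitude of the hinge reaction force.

Take torques about the hinge: T sin 58.1° · 3.5 = 19.4×10×1.75 + 369×1.1 = 745.4 N·m.
So T = 745.4 / (0.8490 × 3.5) = 250.86 N.
ΣF_x = 0: H_x = T cos 58.1° = 132.56 N.
ΣF_y = 0: H_y = (19.4×10 + 369) − T sin 58.1° = 563 − 212.97 = 350.03 N.
|H| = √(H_x² + H_y²) = √((132.56)² + (350.03)²) = 374.29 N.

|H| ≈ 374 N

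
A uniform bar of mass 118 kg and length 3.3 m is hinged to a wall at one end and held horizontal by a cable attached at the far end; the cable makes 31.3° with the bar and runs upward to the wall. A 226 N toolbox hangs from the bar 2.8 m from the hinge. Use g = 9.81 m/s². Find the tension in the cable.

Take torques about the hinge: T sin 31.3° · 3.3 = 118×9.81×1.65 + 226×2.8 = 2542.8 N·m.
So T = 2542.8 / (0.5195 × 3.3) = 1483.2 N.

T ≈ 1480 N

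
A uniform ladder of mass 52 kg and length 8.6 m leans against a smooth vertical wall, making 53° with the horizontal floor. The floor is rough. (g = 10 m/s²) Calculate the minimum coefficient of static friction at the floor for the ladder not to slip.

ΣF_y = 0: N_floor = 52×10 = 520 N.
Torques about the foot: N_wall · 8.6 sin 53° = 52×10×4.3 cos 53° → N_wall = 195.92 N.
ΣF_x = 0: f_floor = N_wall = 195.92 N.
μ_min = f_floor / N_floor = 195.92 / 520 = 0.3768.

μ_min ≈ 0.377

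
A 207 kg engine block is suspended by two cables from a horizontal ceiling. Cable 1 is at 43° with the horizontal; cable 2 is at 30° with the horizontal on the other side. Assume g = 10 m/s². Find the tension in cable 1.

Weight W = 207 × 10 = 2070 N acts straight down.
Horizontal: T_1 cos 43° = T_2 cos 30°  →  T_2 = 0.8445 T_1.
Vertical: T_1 sin 43° + T_2 sin 30° = 2070.
Substituting the horizontal relation into the vertical equation gives 1.104 T_1 = 2070, so T_1 = 1875 N.

T_1 ≈ 1870 N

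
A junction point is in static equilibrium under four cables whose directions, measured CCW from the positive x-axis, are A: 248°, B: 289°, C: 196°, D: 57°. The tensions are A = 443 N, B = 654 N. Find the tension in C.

T_C ≈ 914 N

Resolve: ΣF_x = 443 cos 248° + 654 cos 289° + T_C cos 196° + T_D cos 57° = 0.
        ΣF_y = 443 sin 248° + 654 sin 289° + T_C sin 196° + T_D sin 57° = 0.
The known terms sum to (46.97, -1029) N, so -0.9613 T_C + 0.5446 T_D = -46.97 and -0.2756 T_C + 0.8387 T_D = 1029.
Solving simultaneously: T_C = 914.4 N, T_D = 1528 N.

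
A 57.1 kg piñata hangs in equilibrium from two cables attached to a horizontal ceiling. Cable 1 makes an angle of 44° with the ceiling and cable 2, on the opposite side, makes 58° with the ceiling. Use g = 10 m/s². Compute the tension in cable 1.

T_1 ≈ 309 N

Weight W = 57.1 × 10 = 571 N acts straight down.
Horizontal: T_1 cos 44° = T_2 cos 58°  →  T_2 = 1.357 T_1.
Vertical: T_1 sin 44° + T_2 sin 58° = 571.
Substituting the horizontal relation into the vertical equation gives 1.846 T_1 = 571, so T_1 = 309.3 N.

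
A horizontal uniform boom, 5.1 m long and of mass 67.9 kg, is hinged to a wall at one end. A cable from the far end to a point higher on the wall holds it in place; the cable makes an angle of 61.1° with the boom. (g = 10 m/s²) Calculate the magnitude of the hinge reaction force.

Take torques about the hinge: T sin 61.1° · 5.1 = 67.9×10×2.55 = 1731.4 N·m.
So T = 1731.4 / (0.8755 × 5.1) = 387.79 N.
ΣF_x = 0: H_x = T cos 61.1° = 187.41 N.
ΣF_y = 0: H_y = (67.9×10) − T sin 61.1° = 679 − 339.5 = 339.5 N.
|H| = √(H_x² + H_y²) = √((187.41)² + (339.5)²) = 387.79 N.

|H| ≈ 388 N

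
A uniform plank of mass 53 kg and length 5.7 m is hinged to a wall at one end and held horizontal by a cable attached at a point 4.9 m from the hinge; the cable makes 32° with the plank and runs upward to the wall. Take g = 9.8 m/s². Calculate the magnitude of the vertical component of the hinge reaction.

Take torques about the hinge: T sin 32° · 4.9 = 53×9.8×2.85 = 1480.3 N·m.
So T = 1480.3 / (0.5299 × 4.9) = 570.09 N.
ΣF_y = 0: H_y = (53×9.8) − T sin 32° = 519.4 − 302.1 = 217.3 N.

|H_y| ≈ 217 N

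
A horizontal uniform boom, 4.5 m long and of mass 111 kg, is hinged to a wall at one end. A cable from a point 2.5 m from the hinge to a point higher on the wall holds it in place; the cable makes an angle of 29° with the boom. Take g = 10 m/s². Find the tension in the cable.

T ≈ 2060 N

Take torques about the hinge: T sin 29° · 2.5 = 111×10×2.25 = 2497.5 N·m.
So T = 2497.5 / (0.4848 × 2.5) = 2060.6 N.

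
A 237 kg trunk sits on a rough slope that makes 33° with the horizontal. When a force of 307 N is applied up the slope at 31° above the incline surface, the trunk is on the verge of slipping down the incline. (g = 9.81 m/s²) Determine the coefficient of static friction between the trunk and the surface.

On the verge of sliding down the incline, friction is at its maximum μN and acts up the slope.
Perpendicular to incline: N = W cos 33° − P sin 31° = 1950 − 158.1 = 1792 N.
Along incline: P cos 31° + μN = W sin 33° → μ = (W sin 33° − P cos 31°) / N = 0.5598.

μ ≈ 0.560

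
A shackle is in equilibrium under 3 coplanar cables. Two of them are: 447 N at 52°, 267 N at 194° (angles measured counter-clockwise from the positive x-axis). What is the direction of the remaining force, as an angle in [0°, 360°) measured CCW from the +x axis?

Sum the known components: ΣF_x = 16.13 N, ΣF_y = 287.6 N.
For equilibrium the remaining force must supply (−ΣF_x, −ΣF_y) = (-16.13, -287.6) N.
Magnitude = √((-16.13)² + (-287.6)²) = 288.1 N; direction = atan2(-287.6, -16.13) = 266.8°.

θ ≈ 267°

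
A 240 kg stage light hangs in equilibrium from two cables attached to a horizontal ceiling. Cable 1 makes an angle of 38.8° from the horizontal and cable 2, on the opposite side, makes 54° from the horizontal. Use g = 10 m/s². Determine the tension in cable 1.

T_1 ≈ 1410 N

Weight W = 240 × 10 = 2400 N acts straight down.
Horizontal: T_1 cos 38.8° = T_2 cos 54°  →  T_2 = 1.326 T_1.
Vertical: T_1 sin 38.8° + T_2 sin 54° = 2400.
Substituting the horizontal relation into the vertical equation gives 1.699 T_1 = 2400, so T_1 = 1412 N.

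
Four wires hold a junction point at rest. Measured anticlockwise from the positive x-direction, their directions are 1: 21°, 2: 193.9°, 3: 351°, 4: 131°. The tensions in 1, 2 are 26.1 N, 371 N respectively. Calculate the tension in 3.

T_3 ≈ 476 N

Resolve: ΣF_x = 26.1 cos 21° + 371 cos 193.9° + T_3 cos 351° + T_4 cos 131° = 0.
        ΣF_y = 26.1 sin 21° + 371 sin 193.9° + T_3 sin 351° + T_4 sin 131° = 0.
The known terms sum to (-335.8, -79.77) N, so 0.9877 T_3 − 0.6561 T_4 = 335.8 and -0.1564 T_3 + 0.7547 T_4 = 79.77.
Solving simultaneously: T_3 = 475.7 N, T_4 = 204.3 N.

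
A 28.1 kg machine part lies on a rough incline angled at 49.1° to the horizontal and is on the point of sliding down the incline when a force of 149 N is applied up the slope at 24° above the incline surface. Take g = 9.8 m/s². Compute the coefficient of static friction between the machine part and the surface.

On the verge of sliding down the incline, friction is at its maximum μN and acts up the slope.
Perpendicular to incline: N = W cos 49.1° − P sin 24° = 180.3 − 60.6 = 119.7 N.
Along incline: P cos 24° + μN = W sin 49.1° → μ = (W sin 49.1° − P cos 24°) / N = 0.6017.

μ ≈ 0.602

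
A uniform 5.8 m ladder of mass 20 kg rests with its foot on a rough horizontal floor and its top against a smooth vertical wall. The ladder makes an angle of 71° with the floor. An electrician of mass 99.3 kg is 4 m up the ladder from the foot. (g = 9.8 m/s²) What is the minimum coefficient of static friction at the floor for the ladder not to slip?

ΣF_y = 0: N_floor = 20×9.8 + 99.3×9.8 = 1169.1 N.
Torques about the foot: N_wall · 5.8 sin 71° = 20×9.8×2.9 cos 71° + 99.3×9.8×4 cos 71° → N_wall = 264.83 N.
ΣF_x = 0: f_floor = N_wall = 264.83 N.
μ_min = f_floor / N_floor = 264.83 / 1169.1 = 0.2265.

μ_min ≈ 0.227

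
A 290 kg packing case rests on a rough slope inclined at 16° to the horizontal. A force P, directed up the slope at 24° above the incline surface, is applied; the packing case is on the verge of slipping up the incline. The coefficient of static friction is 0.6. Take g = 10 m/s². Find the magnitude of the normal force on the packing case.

On the verge of sliding up the incline, friction equals μN and acts down the slope.
Perpendicular: N + P sin 24° = W cos 16° = 2788 N.
Along incline: P cos 24° = W sin 16° + μN  with W sin 16° = 799.3 N.
Solving the pair for P and N: P = 2135 N, N = 1919 N (and f = μN = 1151 N).

N ≈ 1920 N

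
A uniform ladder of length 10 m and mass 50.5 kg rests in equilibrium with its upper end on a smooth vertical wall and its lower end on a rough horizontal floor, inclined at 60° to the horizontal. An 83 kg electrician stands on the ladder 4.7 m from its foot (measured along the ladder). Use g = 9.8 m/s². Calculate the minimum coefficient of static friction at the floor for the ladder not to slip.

μ_min ≈ 0.278

ΣF_y = 0: N_floor = 50.5×9.8 + 83×9.8 = 1308.3 N.
Torques about the foot: N_wall · 10 sin 60° = 50.5×9.8×5 cos 60° + 83×9.8×4.7 cos 60° → N_wall = 363.59 N.
ΣF_x = 0: f_floor = N_wall = 363.59 N.
μ_min = f_floor / N_floor = 363.59 / 1308.3 = 0.2779.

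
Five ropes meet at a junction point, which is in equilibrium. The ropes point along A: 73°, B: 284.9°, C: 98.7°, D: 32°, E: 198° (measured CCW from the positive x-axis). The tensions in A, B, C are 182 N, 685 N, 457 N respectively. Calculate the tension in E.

Resolve: ΣF_x = 182 cos 73° + 685 cos 284.9° + 457 cos 98.7° + T_D cos 32° + T_E cos 198° = 0.
        ΣF_y = 182 sin 73° + 685 sin 284.9° + 457 sin 98.7° + T_D sin 32° + T_E sin 198° = 0.
The known terms sum to (160.2, -36.18) N, so 0.8480 T_D − 0.9511 T_E = -160.2 and 0.5299 T_D − 0.3090 T_E = 36.18.
Solving simultaneously: T_D = 346.9 N, T_E = 477.8 N.

T_E ≈ 478 N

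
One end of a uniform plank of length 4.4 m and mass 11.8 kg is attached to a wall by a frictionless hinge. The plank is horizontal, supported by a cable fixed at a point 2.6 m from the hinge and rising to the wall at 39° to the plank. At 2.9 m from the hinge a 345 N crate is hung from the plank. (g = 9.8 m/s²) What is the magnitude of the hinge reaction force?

|H| ≈ 596 N

Take torques about the hinge: T sin 39° · 2.6 = 11.8×9.8×2.2 + 345×2.9 = 1254.9 N·m.
So T = 1254.9 / (0.6293 × 2.6) = 766.95 N.
ΣF_x = 0: H_x = T cos 39° = 596.03 N.
ΣF_y = 0: H_y = (11.8×9.8 + 345) − T sin 39° = 460.64 − 482.66 = -22.017 N.
|H| = √(H_x² + H_y²) = √((596.03)² + (-22.017)²) = 596.44 N.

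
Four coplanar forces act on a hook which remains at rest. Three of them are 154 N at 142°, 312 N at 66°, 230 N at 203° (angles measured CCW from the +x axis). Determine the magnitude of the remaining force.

F ≈ 356 N

Sum the known components: ΣF_x = -206.2 N, ΣF_y = 290 N.
For equilibrium the remaining force must supply (−ΣF_x, −ΣF_y) = (206.2, -290) N.
Magnitude = √((206.2)² + (-290)²) = 355.8 N; direction = atan2(-290, 206.2) = 305.4°.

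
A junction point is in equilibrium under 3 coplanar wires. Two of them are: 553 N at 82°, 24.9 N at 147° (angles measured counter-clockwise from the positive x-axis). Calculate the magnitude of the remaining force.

F ≈ 564 N

Sum the known components: ΣF_x = 56.08 N, ΣF_y = 561.2 N.
For equilibrium the remaining force must supply (−ΣF_x, −ΣF_y) = (-56.08, -561.2) N.
Magnitude = √((-56.08)² + (-561.2)²) = 564 N; direction = atan2(-561.2, -56.08) = 264.3°.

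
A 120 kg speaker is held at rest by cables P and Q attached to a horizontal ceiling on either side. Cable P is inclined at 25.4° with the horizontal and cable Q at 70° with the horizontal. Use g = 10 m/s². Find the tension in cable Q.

Weight W = 120 × 10 = 1200 N acts straight down.
Horizontal: T_P cos 25.4° = T_Q cos 70°  →  T_P = 0.3786 T_Q.
Vertical: T_P sin 25.4° + T_Q sin 70° = 1200.
Substituting the horizontal relation into the vertical equation gives 1.102 T_Q = 1200, so T_Q = 1089 N.

T_Q ≈ 1090 N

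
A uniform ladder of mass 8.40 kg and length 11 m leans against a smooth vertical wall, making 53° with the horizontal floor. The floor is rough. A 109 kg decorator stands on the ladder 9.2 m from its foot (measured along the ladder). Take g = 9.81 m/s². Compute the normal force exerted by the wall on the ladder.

Torques about the foot: N_wall · 11 sin 53° = 8.40×9.81×5.5 cos 53° + 109×9.81×9.2 cos 53° → N_wall = 704.96 N.

N_wall ≈ 705 N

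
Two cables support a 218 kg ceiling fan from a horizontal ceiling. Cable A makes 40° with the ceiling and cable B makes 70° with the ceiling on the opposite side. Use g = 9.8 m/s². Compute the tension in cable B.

Weight W = 218 × 9.8 = 2136 N acts straight down.
Horizontal: T_A cos 40° = T_B cos 70°  →  T_A = 0.4465 T_B.
Vertical: T_A sin 40° + T_B sin 70° = 2136.
Substituting the horizontal relation into the vertical equation gives 1.227 T_B = 2136, so T_B = 1742 N.

T_B ≈ 1740 N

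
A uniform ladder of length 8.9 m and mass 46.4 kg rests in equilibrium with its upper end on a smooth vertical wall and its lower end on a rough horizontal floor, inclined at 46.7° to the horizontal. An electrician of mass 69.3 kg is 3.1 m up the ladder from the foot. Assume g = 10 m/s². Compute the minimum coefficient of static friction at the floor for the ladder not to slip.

μ_min ≈ 0.386

ΣF_y = 0: N_floor = 46.4×10 + 69.3×10 = 1157 N.
Torques about the foot: N_wall · 8.9 sin 46.7° = 46.4×10×4.45 cos 46.7° + 69.3×10×3.1 cos 46.7° → N_wall = 446.09 N.
ΣF_x = 0: f_floor = N_wall = 446.09 N.
μ_min = f_floor / N_floor = 446.09 / 1157 = 0.3856.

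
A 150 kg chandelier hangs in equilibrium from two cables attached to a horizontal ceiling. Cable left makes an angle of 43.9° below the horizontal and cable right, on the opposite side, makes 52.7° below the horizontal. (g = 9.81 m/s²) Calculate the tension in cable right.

Weight W = 150 × 9.81 = 1472 N acts straight down.
Horizontal: T_left cos 43.9° = T_right cos 52.7°  →  T_left = 0.841 T_right.
Vertical: T_left sin 43.9° + T_right sin 52.7° = 1472.
Substituting the horizontal relation into the vertical equation gives 1.379 T_right = 1472, so T_right = 1067 N.

T_right ≈ 1070 N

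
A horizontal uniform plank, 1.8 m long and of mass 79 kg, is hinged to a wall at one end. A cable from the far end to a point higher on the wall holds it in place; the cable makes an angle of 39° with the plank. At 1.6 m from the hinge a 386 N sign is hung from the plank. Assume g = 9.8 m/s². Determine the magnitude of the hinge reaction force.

Take torques about the hinge: T sin 39° · 1.8 = 79×9.8×0.9 + 386×1.6 = 1314.4 N·m.
So T = 1314.4 / (0.6293 × 1.8) = 1160.3 N.
ΣF_x = 0: H_x = T cos 39° = 901.74 N.
ΣF_y = 0: H_y = (79×9.8 + 386) − T sin 39° = 1160.2 − 730.21 = 429.99 N.
|H| = √(H_x² + H_y²) = √((901.74)² + (429.99)²) = 999.01 N.

|H| ≈ 999 N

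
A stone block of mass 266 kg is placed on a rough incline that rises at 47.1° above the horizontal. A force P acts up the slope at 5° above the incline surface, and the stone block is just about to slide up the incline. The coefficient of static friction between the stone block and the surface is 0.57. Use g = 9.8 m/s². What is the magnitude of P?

On the verge of sliding up the incline, friction equals μN and acts down the slope.
Perpendicular: N + P sin 5° = W cos 47.1° = 1775 N.
Along incline: P cos 5° = W sin 47.1° + μN  with W sin 47.1° = 1910 N.
Solving the pair for P and N: P = 2793 N, N = 1531 N (and f = μN = 872.7 N).

P ≈ 2790 N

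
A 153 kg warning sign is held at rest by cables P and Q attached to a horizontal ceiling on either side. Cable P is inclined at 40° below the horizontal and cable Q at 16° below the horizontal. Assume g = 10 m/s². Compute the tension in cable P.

Weight W = 153 × 10 = 1530 N acts straight down.
Horizontal: T_P cos 40° = T_Q cos 16°  →  T_Q = 0.7969 T_P.
Vertical: T_P sin 40° + T_Q sin 16° = 1530.
Substituting the horizontal relation into the vertical equation gives 0.8624 T_P = 1530, so T_P = 1774 N.

T_P ≈ 1770 N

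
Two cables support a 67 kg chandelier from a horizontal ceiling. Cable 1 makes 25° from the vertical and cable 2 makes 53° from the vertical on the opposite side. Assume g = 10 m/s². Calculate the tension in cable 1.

Angles from the horizontal: cable 1 is 90° − 25° = 65°, cable 2 is 90° − 53° = 37°.
Weight W = 67 × 10 = 670 N acts straight down.
Horizontal: T_1 cos 65° = T_2 cos 37°  →  T_2 = 0.5292 T_1.
Vertical: T_1 sin 65° + T_2 sin 37° = 670.
Substituting the horizontal relation into the vertical equation gives 1.225 T_1 = 670, so T_1 = 547 N.

T_1 ≈ 547 N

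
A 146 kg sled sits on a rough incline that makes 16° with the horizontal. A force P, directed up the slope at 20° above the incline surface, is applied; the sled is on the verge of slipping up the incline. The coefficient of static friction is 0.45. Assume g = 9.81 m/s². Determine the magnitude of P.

P ≈ 928 N

On the verge of sliding up the incline, friction equals μN and acts down the slope.
Perpendicular: N + P sin 20° = W cos 16° = 1377 N.
Along incline: P cos 20° = W sin 16° + μN  with W sin 16° = 394.8 N.
Solving the pair for P and N: P = 927.5 N, N = 1060 N (and f = μN = 476.8 N).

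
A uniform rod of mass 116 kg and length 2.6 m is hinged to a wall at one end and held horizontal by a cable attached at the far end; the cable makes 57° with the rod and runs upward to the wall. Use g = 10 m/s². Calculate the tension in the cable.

T ≈ 692 N

Take torques about the hinge: T sin 57° · 2.6 = 116×10×1.3 = 1508 N·m.
So T = 1508 / (0.8387 × 2.6) = 691.57 N.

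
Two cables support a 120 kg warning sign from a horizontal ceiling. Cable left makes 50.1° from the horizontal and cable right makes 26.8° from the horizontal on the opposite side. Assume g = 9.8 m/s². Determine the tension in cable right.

T_right ≈ 775 N

Weight W = 120 × 9.8 = 1176 N acts straight down.
Horizontal: T_left cos 50.1° = T_right cos 26.8°  →  T_left = 1.392 T_right.
Vertical: T_left sin 50.1° + T_right sin 26.8° = 1176.
Substituting the horizontal relation into the vertical equation gives 1.518 T_right = 1176, so T_right = 774.5 N.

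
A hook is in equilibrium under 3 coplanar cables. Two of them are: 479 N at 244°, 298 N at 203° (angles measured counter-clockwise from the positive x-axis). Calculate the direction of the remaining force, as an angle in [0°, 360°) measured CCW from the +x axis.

Sum the known components: ΣF_x = -484.3 N, ΣF_y = -547 N.
For equilibrium the remaining force must supply (−ΣF_x, −ΣF_y) = (484.3, 547) N.
Magnitude = √((484.3)² + (547)²) = 730.5 N; direction = atan2(547, 484.3) = 48.5°.

θ ≈ 48.5°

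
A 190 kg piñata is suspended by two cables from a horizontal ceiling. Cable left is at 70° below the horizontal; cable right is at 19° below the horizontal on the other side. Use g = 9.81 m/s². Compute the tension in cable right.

T_right ≈ 638 N

Weight W = 190 × 9.81 = 1864 N acts straight down.
Horizontal: T_left cos 70° = T_right cos 19°  →  T_left = 2.765 T_right.
Vertical: T_left sin 70° + T_right sin 19° = 1864.
Substituting the horizontal relation into the vertical equation gives 2.923 T_right = 1864, so T_right = 637.6 N.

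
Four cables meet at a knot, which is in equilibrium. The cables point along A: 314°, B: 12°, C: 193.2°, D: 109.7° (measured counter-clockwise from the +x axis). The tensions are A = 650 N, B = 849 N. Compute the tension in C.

T_C ≈ 1120 N

Resolve: ΣF_x = 650 cos 314° + 849 cos 12° + T_C cos 193.2° + T_D cos 109.7° = 0.
        ΣF_y = 650 sin 314° + 849 sin 12° + T_C sin 193.2° + T_D sin 109.7° = 0.
The known terms sum to (1282, -291.1) N, so -0.9736 T_C − 0.3371 T_D = -1282 and -0.2284 T_C + 0.9415 T_D = 291.1.
Solving simultaneously: T_C = 1116 N, T_D = 579.8 N.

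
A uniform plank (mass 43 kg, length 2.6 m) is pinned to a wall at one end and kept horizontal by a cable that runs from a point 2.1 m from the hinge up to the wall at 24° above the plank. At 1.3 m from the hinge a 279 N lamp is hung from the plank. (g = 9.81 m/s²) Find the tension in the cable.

T ≈ 1070 N

Take torques about the hinge: T sin 24° · 2.1 = 43×9.81×1.3 + 279×1.3 = 911.08 N·m.
So T = 911.08 / (0.4067 × 2.1) = 1066.7 N.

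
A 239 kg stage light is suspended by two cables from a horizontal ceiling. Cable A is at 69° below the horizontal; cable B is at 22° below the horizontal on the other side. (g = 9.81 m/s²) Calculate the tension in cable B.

Weight W = 239 × 9.81 = 2345 N acts straight down.
Horizontal: T_A cos 69° = T_B cos 22°  →  T_A = 2.587 T_B.
Vertical: T_A sin 69° + T_B sin 22° = 2345.
Substituting the horizontal relation into the vertical equation gives 2.79 T_B = 2345, so T_B = 840.4 N.

T_B ≈ 840 N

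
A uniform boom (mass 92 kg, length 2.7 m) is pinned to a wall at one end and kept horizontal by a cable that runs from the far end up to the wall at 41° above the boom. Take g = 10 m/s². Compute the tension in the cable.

T ≈ 701 N

Take torques about the hinge: T sin 41° · 2.7 = 92×10×1.35 = 1242 N·m.
So T = 1242 / (0.6561 × 2.7) = 701.16 N.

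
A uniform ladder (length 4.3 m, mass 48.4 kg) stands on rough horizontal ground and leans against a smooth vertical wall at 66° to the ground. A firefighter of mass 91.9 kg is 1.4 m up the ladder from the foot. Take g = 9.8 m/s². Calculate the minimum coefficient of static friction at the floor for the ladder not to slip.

μ_min ≈ 0.172

ΣF_y = 0: N_floor = 48.4×9.8 + 91.9×9.8 = 1374.9 N.
Torques about the foot: N_wall · 4.3 sin 66° = 48.4×9.8×2.15 cos 66° + 91.9×9.8×1.4 cos 66° → N_wall = 236.14 N.
ΣF_x = 0: f_floor = N_wall = 236.14 N.
μ_min = f_floor / N_floor = 236.14 / 1374.9 = 0.1717.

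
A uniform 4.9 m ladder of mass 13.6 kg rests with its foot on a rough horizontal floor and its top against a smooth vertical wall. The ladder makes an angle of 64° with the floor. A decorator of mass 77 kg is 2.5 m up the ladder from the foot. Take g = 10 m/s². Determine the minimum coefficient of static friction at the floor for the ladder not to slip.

ΣF_y = 0: N_floor = 13.6×10 + 77×10 = 906 N.
Torques about the foot: N_wall · 4.9 sin 64° = 13.6×10×2.45 cos 64° + 77×10×2.5 cos 64° → N_wall = 224.78 N.
ΣF_x = 0: f_floor = N_wall = 224.78 N.
μ_min = f_floor / N_floor = 224.78 / 906 = 0.2481.

μ_min ≈ 0.248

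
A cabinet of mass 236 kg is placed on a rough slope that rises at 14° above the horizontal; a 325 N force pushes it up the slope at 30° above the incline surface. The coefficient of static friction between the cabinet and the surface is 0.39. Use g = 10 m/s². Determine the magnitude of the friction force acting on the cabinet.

f ≈ 289 N

Axes along / perpendicular to the incline. W sin 14° = 570.9 N down-slope; W cos 14° = 2290 N into the surface.
Perpendicular: N = W cos 14° − P sin 30° = 2290 − 162.5 = 2127 N.
Along incline: P cos 30° + f = W sin 14° (friction acts up-slope) → f = 570.9 − 281.5 = 289.5 N.
|f| = 289.5 N ≤ μN = 829.7 N, so the cabinet is indeed static.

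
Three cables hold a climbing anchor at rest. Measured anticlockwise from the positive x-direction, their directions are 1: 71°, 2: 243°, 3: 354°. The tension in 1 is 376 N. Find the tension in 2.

T_2 ≈ 392 N

Resolve: ΣF_x = 376 cos 71° + T_2 cos 243° + T_3 cos 354° = 0.
        ΣF_y = 376 sin 71° + T_2 sin 243° + T_3 sin 354° = 0.
The known terms sum to (122.4, 355.5) N, so -0.4540 T_2 + 0.9945 T_3 = -122.4 and -0.8910 T_2 − 0.1045 T_3 = -355.5.
Solving simultaneously: T_2 = 392.4 N, T_3 = 56.05 N.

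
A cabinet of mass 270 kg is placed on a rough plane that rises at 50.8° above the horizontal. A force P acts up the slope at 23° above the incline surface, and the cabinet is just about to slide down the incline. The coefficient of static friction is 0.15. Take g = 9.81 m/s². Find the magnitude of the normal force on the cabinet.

On the verge of sliding down the incline, friction equals μN and acts up the slope.
Perpendicular: N + P sin 23° = W cos 50.8° = 1674 N.
Along incline: P cos 23° + μN = W sin 50.8° with W sin 50.8° = 2053 N.
Solving the pair for P and N: P = 2090 N, N = 857.4 N (and f = μN = 128.6 N).

N ≈ 857 N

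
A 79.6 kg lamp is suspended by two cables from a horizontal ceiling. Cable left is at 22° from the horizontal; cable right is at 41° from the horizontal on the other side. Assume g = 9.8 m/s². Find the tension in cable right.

T_right ≈ 812 N

Weight W = 79.6 × 9.8 = 780.1 N acts straight down.
Horizontal: T_left cos 22° = T_right cos 41°  →  T_left = 0.814 T_right.
Vertical: T_left sin 22° + T_right sin 41° = 780.1.
Substituting the horizontal relation into the vertical equation gives 0.961 T_right = 780.1, so T_right = 811.8 N.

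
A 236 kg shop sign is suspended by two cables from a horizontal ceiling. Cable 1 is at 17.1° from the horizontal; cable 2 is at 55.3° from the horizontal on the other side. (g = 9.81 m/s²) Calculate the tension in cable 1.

T_1 ≈ 1380 N

Weight W = 236 × 9.81 = 2315 N acts straight down.
Horizontal: T_1 cos 17.1° = T_2 cos 55.3°  →  T_2 = 1.679 T_1.
Vertical: T_1 sin 17.1° + T_2 sin 55.3° = 2315.
Substituting the horizontal relation into the vertical equation gives 1.674 T_1 = 2315, so T_1 = 1383 N.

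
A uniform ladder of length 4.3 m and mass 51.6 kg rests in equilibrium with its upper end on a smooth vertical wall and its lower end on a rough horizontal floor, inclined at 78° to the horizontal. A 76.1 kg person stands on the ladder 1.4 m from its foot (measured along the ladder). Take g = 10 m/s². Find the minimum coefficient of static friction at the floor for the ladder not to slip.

μ_min ≈ 0.0842

ΣF_y = 0: N_floor = 51.6×10 + 76.1×10 = 1277 N.
Torques about the foot: N_wall · 4.3 sin 78° = 51.6×10×2.15 cos 78° + 76.1×10×1.4 cos 78° → N_wall = 107.5 N.
ΣF_x = 0: f_floor = N_wall = 107.5 N.
μ_min = f_floor / N_floor = 107.5 / 1277 = 0.08418.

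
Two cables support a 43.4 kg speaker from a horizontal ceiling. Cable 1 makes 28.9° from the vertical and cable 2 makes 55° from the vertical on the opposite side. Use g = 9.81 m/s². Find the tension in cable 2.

T_2 ≈ 207 N

Angles from the horizontal: cable 1 is 90° − 28.9° = 61.1°, cable 2 is 90° − 55° = 35°.
Weight W = 43.4 × 9.81 = 425.8 N acts straight down.
Horizontal: T_1 cos 61.1° = T_2 cos 35°  →  T_1 = 1.695 T_2.
Vertical: T_1 sin 61.1° + T_2 sin 35° = 425.8.
Substituting the horizontal relation into the vertical equation gives 2.057 T_2 = 425.8, so T_2 = 206.9 N.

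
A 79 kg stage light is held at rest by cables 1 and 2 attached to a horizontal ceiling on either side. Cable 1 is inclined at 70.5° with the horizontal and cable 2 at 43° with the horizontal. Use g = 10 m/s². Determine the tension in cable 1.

Weight W = 79 × 10 = 790 N acts straight down.
Horizontal: T_1 cos 70.5° = T_2 cos 43°  →  T_2 = 0.4564 T_1.
Vertical: T_1 sin 70.5° + T_2 sin 43° = 790.
Substituting the horizontal relation into the vertical equation gives 1.254 T_1 = 790, so T_1 = 630 N.

T_1 ≈ 630 N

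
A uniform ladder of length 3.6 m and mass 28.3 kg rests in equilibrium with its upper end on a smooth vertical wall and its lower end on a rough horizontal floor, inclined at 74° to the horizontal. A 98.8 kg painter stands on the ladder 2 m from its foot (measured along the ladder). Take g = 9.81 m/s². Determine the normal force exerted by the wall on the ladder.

Torques about the foot: N_wall · 3.6 sin 74° = 28.3×9.81×1.8 cos 74° + 98.8×9.81×2 cos 74° → N_wall = 194.2 N.

N_wall ≈ 194 N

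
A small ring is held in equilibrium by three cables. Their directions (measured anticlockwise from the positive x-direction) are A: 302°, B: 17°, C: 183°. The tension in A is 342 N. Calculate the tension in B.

Resolve: ΣF_x = 342 cos 302° + T_B cos 17° + T_C cos 183° = 0.
        ΣF_y = 342 sin 302° + T_B sin 17° + T_C sin 183° = 0.
The known terms sum to (181.2, -290) N, so 0.9563 T_B − 0.9986 T_C = -181.2 and 0.2924 T_B − 0.0523 T_C = 290.
Solving simultaneously: T_B = 1236 N, T_C = 1366 N.

T_B ≈ 1240 N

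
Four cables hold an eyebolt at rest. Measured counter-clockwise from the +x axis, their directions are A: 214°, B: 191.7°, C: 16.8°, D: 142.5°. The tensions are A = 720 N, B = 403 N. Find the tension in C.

Resolve: ΣF_x = 720 cos 214° + 403 cos 191.7° + T_C cos 16.8° + T_D cos 142.5° = 0.
        ΣF_y = 720 sin 214° + 403 sin 191.7° + T_C sin 16.8° + T_D sin 142.5° = 0.
The known terms sum to (-991.5, -484.3) N, so 0.9573 T_C − 0.7934 T_D = 991.5 and 0.2890 T_C + 0.6088 T_D = 484.3.
Solving simultaneously: T_C = 1216 N, T_D = 218.1 N.

T_C ≈ 1220 N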